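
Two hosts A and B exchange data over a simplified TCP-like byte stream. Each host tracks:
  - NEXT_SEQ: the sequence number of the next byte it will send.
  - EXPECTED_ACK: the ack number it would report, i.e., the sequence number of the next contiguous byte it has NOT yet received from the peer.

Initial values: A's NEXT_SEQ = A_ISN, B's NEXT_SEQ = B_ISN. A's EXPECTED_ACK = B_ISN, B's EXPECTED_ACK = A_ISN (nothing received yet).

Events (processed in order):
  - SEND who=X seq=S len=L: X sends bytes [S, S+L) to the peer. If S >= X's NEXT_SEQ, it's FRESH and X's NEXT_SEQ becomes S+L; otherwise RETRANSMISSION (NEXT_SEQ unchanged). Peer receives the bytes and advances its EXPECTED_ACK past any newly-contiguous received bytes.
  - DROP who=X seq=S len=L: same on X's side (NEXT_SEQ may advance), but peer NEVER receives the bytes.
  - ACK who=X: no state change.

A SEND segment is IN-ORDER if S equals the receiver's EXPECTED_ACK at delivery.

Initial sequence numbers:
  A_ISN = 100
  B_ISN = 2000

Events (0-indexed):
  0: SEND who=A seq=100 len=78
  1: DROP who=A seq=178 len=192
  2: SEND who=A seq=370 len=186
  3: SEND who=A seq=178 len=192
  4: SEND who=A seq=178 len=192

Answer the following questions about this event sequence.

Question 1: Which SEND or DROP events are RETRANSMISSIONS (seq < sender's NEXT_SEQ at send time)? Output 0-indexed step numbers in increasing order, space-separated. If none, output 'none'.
Answer: 3 4

Derivation:
Step 0: SEND seq=100 -> fresh
Step 1: DROP seq=178 -> fresh
Step 2: SEND seq=370 -> fresh
Step 3: SEND seq=178 -> retransmit
Step 4: SEND seq=178 -> retransmit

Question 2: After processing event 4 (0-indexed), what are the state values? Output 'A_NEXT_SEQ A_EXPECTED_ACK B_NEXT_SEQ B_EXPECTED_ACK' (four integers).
After event 0: A_seq=178 A_ack=2000 B_seq=2000 B_ack=178
After event 1: A_seq=370 A_ack=2000 B_seq=2000 B_ack=178
After event 2: A_seq=556 A_ack=2000 B_seq=2000 B_ack=178
After event 3: A_seq=556 A_ack=2000 B_seq=2000 B_ack=556
After event 4: A_seq=556 A_ack=2000 B_seq=2000 B_ack=556

556 2000 2000 556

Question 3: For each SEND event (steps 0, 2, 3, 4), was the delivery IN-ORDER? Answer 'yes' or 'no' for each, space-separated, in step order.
Step 0: SEND seq=100 -> in-order
Step 2: SEND seq=370 -> out-of-order
Step 3: SEND seq=178 -> in-order
Step 4: SEND seq=178 -> out-of-order

Answer: yes no yes no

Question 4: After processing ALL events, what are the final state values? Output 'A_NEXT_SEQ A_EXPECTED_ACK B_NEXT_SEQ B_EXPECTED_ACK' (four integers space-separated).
After event 0: A_seq=178 A_ack=2000 B_seq=2000 B_ack=178
After event 1: A_seq=370 A_ack=2000 B_seq=2000 B_ack=178
After event 2: A_seq=556 A_ack=2000 B_seq=2000 B_ack=178
After event 3: A_seq=556 A_ack=2000 B_seq=2000 B_ack=556
After event 4: A_seq=556 A_ack=2000 B_seq=2000 B_ack=556

Answer: 556 2000 2000 556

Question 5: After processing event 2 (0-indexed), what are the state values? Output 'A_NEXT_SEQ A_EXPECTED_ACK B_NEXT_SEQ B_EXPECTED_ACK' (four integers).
After event 0: A_seq=178 A_ack=2000 B_seq=2000 B_ack=178
After event 1: A_seq=370 A_ack=2000 B_seq=2000 B_ack=178
After event 2: A_seq=556 A_ack=2000 B_seq=2000 B_ack=178

556 2000 2000 178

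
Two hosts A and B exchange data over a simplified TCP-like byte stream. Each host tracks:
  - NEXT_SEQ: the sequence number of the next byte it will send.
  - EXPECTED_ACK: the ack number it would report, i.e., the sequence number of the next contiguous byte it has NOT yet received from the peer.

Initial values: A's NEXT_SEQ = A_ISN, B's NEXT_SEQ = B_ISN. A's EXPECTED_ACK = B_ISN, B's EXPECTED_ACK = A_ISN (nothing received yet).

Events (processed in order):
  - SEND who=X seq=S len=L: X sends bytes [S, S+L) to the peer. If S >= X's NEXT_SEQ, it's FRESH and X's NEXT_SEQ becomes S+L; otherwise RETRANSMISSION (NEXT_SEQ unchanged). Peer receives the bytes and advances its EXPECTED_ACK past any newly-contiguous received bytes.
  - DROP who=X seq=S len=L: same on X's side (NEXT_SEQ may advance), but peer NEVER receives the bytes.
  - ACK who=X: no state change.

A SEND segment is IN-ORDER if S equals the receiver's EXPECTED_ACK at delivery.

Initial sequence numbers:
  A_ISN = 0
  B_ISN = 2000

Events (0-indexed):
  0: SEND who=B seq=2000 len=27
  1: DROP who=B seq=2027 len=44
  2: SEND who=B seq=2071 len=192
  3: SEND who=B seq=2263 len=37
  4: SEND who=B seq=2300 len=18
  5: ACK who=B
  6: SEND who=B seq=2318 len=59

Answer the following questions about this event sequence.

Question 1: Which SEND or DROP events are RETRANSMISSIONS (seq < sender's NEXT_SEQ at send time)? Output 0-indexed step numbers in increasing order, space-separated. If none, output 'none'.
Answer: none

Derivation:
Step 0: SEND seq=2000 -> fresh
Step 1: DROP seq=2027 -> fresh
Step 2: SEND seq=2071 -> fresh
Step 3: SEND seq=2263 -> fresh
Step 4: SEND seq=2300 -> fresh
Step 6: SEND seq=2318 -> fresh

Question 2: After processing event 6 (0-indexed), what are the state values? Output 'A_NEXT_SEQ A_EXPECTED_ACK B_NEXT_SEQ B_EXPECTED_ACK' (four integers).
After event 0: A_seq=0 A_ack=2027 B_seq=2027 B_ack=0
After event 1: A_seq=0 A_ack=2027 B_seq=2071 B_ack=0
After event 2: A_seq=0 A_ack=2027 B_seq=2263 B_ack=0
After event 3: A_seq=0 A_ack=2027 B_seq=2300 B_ack=0
After event 4: A_seq=0 A_ack=2027 B_seq=2318 B_ack=0
After event 5: A_seq=0 A_ack=2027 B_seq=2318 B_ack=0
After event 6: A_seq=0 A_ack=2027 B_seq=2377 B_ack=0

0 2027 2377 0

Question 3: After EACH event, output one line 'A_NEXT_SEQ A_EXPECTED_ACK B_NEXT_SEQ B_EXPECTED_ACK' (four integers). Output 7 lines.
0 2027 2027 0
0 2027 2071 0
0 2027 2263 0
0 2027 2300 0
0 2027 2318 0
0 2027 2318 0
0 2027 2377 0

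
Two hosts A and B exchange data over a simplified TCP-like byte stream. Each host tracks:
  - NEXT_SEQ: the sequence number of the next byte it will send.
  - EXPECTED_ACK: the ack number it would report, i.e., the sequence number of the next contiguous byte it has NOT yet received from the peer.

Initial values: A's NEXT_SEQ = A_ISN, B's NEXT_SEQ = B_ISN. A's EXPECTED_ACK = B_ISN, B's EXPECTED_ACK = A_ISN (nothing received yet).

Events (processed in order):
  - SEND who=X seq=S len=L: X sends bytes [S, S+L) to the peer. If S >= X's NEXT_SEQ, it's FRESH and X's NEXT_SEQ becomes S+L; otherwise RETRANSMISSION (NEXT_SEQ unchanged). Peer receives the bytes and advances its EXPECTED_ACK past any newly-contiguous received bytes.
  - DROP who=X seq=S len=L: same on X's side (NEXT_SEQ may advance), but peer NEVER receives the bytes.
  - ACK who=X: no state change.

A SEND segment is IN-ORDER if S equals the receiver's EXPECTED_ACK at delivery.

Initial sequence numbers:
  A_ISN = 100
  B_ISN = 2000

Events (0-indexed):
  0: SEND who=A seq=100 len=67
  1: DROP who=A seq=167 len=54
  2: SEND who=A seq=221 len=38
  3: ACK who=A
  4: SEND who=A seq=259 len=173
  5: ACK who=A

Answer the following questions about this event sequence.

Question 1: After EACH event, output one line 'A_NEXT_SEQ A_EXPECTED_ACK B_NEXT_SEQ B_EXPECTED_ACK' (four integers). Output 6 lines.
167 2000 2000 167
221 2000 2000 167
259 2000 2000 167
259 2000 2000 167
432 2000 2000 167
432 2000 2000 167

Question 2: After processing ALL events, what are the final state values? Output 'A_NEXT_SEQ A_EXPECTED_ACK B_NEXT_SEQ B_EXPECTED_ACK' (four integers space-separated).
After event 0: A_seq=167 A_ack=2000 B_seq=2000 B_ack=167
After event 1: A_seq=221 A_ack=2000 B_seq=2000 B_ack=167
After event 2: A_seq=259 A_ack=2000 B_seq=2000 B_ack=167
After event 3: A_seq=259 A_ack=2000 B_seq=2000 B_ack=167
After event 4: A_seq=432 A_ack=2000 B_seq=2000 B_ack=167
After event 5: A_seq=432 A_ack=2000 B_seq=2000 B_ack=167

Answer: 432 2000 2000 167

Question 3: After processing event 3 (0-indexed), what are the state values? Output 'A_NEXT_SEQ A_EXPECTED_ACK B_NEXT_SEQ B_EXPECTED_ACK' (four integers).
After event 0: A_seq=167 A_ack=2000 B_seq=2000 B_ack=167
After event 1: A_seq=221 A_ack=2000 B_seq=2000 B_ack=167
After event 2: A_seq=259 A_ack=2000 B_seq=2000 B_ack=167
After event 3: A_seq=259 A_ack=2000 B_seq=2000 B_ack=167

259 2000 2000 167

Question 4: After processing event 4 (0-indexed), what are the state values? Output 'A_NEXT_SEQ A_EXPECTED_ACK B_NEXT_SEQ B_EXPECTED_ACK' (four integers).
After event 0: A_seq=167 A_ack=2000 B_seq=2000 B_ack=167
After event 1: A_seq=221 A_ack=2000 B_seq=2000 B_ack=167
After event 2: A_seq=259 A_ack=2000 B_seq=2000 B_ack=167
After event 3: A_seq=259 A_ack=2000 B_seq=2000 B_ack=167
After event 4: A_seq=432 A_ack=2000 B_seq=2000 B_ack=167

432 2000 2000 167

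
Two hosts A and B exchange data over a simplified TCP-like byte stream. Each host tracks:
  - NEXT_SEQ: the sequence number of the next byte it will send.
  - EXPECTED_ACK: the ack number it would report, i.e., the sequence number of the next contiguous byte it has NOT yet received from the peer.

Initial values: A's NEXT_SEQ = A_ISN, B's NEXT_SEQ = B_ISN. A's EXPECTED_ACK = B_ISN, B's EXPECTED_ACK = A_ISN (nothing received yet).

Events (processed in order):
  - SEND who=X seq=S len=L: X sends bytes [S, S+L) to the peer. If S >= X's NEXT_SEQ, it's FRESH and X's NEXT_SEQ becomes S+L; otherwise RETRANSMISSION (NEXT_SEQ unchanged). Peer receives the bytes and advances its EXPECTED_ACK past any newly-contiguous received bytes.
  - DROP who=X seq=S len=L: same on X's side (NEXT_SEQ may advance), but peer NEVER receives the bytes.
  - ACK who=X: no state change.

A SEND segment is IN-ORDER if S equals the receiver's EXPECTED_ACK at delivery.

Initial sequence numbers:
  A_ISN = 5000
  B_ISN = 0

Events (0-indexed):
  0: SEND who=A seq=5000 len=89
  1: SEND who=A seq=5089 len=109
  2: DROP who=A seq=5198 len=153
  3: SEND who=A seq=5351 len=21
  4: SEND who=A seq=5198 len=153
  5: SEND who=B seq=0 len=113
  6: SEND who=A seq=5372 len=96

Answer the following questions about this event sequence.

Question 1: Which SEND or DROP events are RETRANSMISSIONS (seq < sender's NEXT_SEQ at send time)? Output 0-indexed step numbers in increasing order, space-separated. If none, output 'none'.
Step 0: SEND seq=5000 -> fresh
Step 1: SEND seq=5089 -> fresh
Step 2: DROP seq=5198 -> fresh
Step 3: SEND seq=5351 -> fresh
Step 4: SEND seq=5198 -> retransmit
Step 5: SEND seq=0 -> fresh
Step 6: SEND seq=5372 -> fresh

Answer: 4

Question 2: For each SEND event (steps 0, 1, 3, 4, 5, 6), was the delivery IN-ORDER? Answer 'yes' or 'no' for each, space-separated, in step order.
Step 0: SEND seq=5000 -> in-order
Step 1: SEND seq=5089 -> in-order
Step 3: SEND seq=5351 -> out-of-order
Step 4: SEND seq=5198 -> in-order
Step 5: SEND seq=0 -> in-order
Step 6: SEND seq=5372 -> in-order

Answer: yes yes no yes yes yes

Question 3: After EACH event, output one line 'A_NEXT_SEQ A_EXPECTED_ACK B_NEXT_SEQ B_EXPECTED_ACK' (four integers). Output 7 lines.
5089 0 0 5089
5198 0 0 5198
5351 0 0 5198
5372 0 0 5198
5372 0 0 5372
5372 113 113 5372
5468 113 113 5468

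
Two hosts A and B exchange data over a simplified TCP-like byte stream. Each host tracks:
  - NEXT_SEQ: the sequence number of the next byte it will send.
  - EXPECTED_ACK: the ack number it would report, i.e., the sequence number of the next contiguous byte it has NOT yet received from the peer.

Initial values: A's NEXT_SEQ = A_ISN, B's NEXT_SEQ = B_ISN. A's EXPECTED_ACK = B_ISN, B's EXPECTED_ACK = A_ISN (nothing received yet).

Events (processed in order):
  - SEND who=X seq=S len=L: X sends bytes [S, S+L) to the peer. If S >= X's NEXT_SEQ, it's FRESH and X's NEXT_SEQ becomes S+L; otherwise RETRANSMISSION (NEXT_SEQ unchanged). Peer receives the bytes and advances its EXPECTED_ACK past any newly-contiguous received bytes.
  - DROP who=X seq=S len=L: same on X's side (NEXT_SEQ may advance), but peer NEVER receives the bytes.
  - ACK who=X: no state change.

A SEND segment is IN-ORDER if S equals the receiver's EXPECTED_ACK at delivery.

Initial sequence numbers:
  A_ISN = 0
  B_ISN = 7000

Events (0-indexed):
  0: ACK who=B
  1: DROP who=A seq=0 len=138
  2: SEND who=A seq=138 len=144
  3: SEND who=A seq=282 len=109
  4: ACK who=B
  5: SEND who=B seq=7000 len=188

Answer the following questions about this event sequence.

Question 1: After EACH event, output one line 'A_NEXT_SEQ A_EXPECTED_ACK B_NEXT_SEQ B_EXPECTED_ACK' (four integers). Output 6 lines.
0 7000 7000 0
138 7000 7000 0
282 7000 7000 0
391 7000 7000 0
391 7000 7000 0
391 7188 7188 0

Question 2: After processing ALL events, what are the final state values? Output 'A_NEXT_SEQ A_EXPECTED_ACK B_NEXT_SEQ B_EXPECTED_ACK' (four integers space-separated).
After event 0: A_seq=0 A_ack=7000 B_seq=7000 B_ack=0
After event 1: A_seq=138 A_ack=7000 B_seq=7000 B_ack=0
After event 2: A_seq=282 A_ack=7000 B_seq=7000 B_ack=0
After event 3: A_seq=391 A_ack=7000 B_seq=7000 B_ack=0
After event 4: A_seq=391 A_ack=7000 B_seq=7000 B_ack=0
After event 5: A_seq=391 A_ack=7188 B_seq=7188 B_ack=0

Answer: 391 7188 7188 0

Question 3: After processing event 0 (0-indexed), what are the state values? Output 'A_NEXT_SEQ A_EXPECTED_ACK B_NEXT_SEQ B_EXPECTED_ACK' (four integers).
After event 0: A_seq=0 A_ack=7000 B_seq=7000 B_ack=0

0 7000 7000 0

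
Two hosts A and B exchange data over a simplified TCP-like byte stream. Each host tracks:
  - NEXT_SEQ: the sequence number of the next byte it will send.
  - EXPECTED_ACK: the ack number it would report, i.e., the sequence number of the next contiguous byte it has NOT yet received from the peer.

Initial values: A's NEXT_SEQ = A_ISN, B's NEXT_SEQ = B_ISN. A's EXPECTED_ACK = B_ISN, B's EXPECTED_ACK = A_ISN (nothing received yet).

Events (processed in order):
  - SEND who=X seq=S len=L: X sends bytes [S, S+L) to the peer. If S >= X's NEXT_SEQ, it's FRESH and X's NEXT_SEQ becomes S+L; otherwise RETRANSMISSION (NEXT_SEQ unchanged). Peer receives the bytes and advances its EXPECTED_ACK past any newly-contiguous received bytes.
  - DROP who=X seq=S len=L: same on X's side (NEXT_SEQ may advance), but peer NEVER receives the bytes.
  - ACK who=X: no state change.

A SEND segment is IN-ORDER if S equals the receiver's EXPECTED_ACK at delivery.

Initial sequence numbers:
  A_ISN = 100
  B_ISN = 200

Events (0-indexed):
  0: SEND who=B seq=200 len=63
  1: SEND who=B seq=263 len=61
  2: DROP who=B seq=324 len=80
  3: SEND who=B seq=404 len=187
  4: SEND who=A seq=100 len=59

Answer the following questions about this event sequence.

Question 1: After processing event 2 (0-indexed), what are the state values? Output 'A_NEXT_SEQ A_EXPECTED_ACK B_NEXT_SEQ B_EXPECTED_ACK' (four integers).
After event 0: A_seq=100 A_ack=263 B_seq=263 B_ack=100
After event 1: A_seq=100 A_ack=324 B_seq=324 B_ack=100
After event 2: A_seq=100 A_ack=324 B_seq=404 B_ack=100

100 324 404 100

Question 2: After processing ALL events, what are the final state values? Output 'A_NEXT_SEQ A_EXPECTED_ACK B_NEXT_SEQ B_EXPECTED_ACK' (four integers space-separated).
Answer: 159 324 591 159

Derivation:
After event 0: A_seq=100 A_ack=263 B_seq=263 B_ack=100
After event 1: A_seq=100 A_ack=324 B_seq=324 B_ack=100
After event 2: A_seq=100 A_ack=324 B_seq=404 B_ack=100
After event 3: A_seq=100 A_ack=324 B_seq=591 B_ack=100
After event 4: A_seq=159 A_ack=324 B_seq=591 B_ack=159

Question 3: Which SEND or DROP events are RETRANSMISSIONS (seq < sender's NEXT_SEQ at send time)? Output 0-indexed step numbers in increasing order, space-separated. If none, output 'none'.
Step 0: SEND seq=200 -> fresh
Step 1: SEND seq=263 -> fresh
Step 2: DROP seq=324 -> fresh
Step 3: SEND seq=404 -> fresh
Step 4: SEND seq=100 -> fresh

Answer: none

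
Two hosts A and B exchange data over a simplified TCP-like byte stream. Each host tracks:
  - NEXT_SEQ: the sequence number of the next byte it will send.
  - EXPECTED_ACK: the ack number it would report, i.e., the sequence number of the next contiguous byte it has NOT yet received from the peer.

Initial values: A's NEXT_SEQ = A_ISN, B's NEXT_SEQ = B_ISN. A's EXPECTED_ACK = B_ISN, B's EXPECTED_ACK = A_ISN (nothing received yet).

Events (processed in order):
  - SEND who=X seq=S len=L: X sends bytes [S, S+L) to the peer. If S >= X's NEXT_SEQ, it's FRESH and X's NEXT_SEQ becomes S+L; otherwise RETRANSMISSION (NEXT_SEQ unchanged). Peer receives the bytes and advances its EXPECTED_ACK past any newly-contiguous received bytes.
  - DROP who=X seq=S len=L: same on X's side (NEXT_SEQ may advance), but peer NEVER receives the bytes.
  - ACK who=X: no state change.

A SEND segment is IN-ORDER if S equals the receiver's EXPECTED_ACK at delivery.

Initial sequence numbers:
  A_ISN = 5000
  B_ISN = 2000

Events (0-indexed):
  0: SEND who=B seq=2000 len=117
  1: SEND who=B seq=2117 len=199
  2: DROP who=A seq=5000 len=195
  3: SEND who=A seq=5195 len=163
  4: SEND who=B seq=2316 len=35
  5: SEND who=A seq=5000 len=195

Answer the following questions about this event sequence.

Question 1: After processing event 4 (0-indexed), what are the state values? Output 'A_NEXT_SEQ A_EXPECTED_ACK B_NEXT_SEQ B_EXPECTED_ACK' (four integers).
After event 0: A_seq=5000 A_ack=2117 B_seq=2117 B_ack=5000
After event 1: A_seq=5000 A_ack=2316 B_seq=2316 B_ack=5000
After event 2: A_seq=5195 A_ack=2316 B_seq=2316 B_ack=5000
After event 3: A_seq=5358 A_ack=2316 B_seq=2316 B_ack=5000
After event 4: A_seq=5358 A_ack=2351 B_seq=2351 B_ack=5000

5358 2351 2351 5000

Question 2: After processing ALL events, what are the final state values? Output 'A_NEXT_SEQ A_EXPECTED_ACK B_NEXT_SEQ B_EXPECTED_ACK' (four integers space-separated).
Answer: 5358 2351 2351 5358

Derivation:
After event 0: A_seq=5000 A_ack=2117 B_seq=2117 B_ack=5000
After event 1: A_seq=5000 A_ack=2316 B_seq=2316 B_ack=5000
After event 2: A_seq=5195 A_ack=2316 B_seq=2316 B_ack=5000
After event 3: A_seq=5358 A_ack=2316 B_seq=2316 B_ack=5000
After event 4: A_seq=5358 A_ack=2351 B_seq=2351 B_ack=5000
After event 5: A_seq=5358 A_ack=2351 B_seq=2351 B_ack=5358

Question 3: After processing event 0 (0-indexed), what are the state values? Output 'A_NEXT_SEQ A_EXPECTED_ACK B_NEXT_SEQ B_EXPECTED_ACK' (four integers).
After event 0: A_seq=5000 A_ack=2117 B_seq=2117 B_ack=5000

5000 2117 2117 5000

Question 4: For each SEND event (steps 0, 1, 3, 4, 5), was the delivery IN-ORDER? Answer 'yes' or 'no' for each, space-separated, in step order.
Step 0: SEND seq=2000 -> in-order
Step 1: SEND seq=2117 -> in-order
Step 3: SEND seq=5195 -> out-of-order
Step 4: SEND seq=2316 -> in-order
Step 5: SEND seq=5000 -> in-order

Answer: yes yes no yes yes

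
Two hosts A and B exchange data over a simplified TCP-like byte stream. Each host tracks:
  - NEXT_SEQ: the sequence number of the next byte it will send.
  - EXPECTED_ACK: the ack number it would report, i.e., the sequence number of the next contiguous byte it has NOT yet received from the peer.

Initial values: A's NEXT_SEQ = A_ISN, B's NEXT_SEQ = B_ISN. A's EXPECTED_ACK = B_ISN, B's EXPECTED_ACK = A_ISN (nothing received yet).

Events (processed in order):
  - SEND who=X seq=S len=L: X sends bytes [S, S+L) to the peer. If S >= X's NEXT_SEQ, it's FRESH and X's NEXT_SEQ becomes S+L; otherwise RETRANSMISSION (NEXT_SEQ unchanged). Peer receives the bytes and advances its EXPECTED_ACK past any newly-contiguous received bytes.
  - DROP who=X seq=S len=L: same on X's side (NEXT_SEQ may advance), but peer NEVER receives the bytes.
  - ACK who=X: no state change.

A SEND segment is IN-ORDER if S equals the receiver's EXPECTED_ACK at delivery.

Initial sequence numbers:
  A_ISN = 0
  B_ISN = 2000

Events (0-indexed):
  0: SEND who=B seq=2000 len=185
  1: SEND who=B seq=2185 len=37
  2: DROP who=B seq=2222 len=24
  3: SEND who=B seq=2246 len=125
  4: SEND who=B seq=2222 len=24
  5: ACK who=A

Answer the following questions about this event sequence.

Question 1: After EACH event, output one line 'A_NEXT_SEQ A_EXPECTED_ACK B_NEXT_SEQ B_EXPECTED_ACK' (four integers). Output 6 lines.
0 2185 2185 0
0 2222 2222 0
0 2222 2246 0
0 2222 2371 0
0 2371 2371 0
0 2371 2371 0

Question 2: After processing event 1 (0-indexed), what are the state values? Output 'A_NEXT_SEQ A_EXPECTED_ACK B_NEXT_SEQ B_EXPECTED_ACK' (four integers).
After event 0: A_seq=0 A_ack=2185 B_seq=2185 B_ack=0
After event 1: A_seq=0 A_ack=2222 B_seq=2222 B_ack=0

0 2222 2222 0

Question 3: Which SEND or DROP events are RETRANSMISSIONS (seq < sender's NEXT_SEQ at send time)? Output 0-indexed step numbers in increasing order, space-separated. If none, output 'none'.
Answer: 4

Derivation:
Step 0: SEND seq=2000 -> fresh
Step 1: SEND seq=2185 -> fresh
Step 2: DROP seq=2222 -> fresh
Step 3: SEND seq=2246 -> fresh
Step 4: SEND seq=2222 -> retransmit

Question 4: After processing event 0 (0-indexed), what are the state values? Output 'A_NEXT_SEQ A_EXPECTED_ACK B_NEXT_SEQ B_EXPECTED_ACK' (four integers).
After event 0: A_seq=0 A_ack=2185 B_seq=2185 B_ack=0

0 2185 2185 0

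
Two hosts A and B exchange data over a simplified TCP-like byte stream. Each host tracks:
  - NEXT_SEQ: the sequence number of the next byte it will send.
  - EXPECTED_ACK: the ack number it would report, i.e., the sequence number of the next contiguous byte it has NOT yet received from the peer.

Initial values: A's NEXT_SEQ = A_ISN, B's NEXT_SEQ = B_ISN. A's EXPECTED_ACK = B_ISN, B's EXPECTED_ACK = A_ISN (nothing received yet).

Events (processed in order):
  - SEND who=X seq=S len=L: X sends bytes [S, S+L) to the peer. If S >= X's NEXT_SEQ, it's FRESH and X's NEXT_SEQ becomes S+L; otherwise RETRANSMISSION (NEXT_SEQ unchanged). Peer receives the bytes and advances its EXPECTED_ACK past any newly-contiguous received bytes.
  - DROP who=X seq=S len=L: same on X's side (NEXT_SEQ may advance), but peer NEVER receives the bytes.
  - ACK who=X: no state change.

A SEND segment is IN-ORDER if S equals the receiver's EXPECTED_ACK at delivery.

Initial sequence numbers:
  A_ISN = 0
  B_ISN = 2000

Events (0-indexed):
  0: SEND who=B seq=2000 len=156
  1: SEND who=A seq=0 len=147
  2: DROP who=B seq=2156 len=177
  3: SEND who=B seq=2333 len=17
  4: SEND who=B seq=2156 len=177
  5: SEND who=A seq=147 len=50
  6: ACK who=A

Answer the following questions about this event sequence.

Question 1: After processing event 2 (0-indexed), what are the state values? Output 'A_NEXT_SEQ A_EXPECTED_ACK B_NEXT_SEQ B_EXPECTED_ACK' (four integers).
After event 0: A_seq=0 A_ack=2156 B_seq=2156 B_ack=0
After event 1: A_seq=147 A_ack=2156 B_seq=2156 B_ack=147
After event 2: A_seq=147 A_ack=2156 B_seq=2333 B_ack=147

147 2156 2333 147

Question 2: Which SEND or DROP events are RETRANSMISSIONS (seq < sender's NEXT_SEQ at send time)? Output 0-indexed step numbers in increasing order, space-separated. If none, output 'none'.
Step 0: SEND seq=2000 -> fresh
Step 1: SEND seq=0 -> fresh
Step 2: DROP seq=2156 -> fresh
Step 3: SEND seq=2333 -> fresh
Step 4: SEND seq=2156 -> retransmit
Step 5: SEND seq=147 -> fresh

Answer: 4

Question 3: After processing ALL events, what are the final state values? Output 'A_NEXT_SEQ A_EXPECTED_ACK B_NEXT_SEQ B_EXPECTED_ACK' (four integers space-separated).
Answer: 197 2350 2350 197

Derivation:
After event 0: A_seq=0 A_ack=2156 B_seq=2156 B_ack=0
After event 1: A_seq=147 A_ack=2156 B_seq=2156 B_ack=147
After event 2: A_seq=147 A_ack=2156 B_seq=2333 B_ack=147
After event 3: A_seq=147 A_ack=2156 B_seq=2350 B_ack=147
After event 4: A_seq=147 A_ack=2350 B_seq=2350 B_ack=147
After event 5: A_seq=197 A_ack=2350 B_seq=2350 B_ack=197
After event 6: A_seq=197 A_ack=2350 B_seq=2350 B_ack=197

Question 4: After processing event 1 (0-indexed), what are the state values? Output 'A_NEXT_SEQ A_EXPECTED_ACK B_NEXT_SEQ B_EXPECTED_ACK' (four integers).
After event 0: A_seq=0 A_ack=2156 B_seq=2156 B_ack=0
After event 1: A_seq=147 A_ack=2156 B_seq=2156 B_ack=147

147 2156 2156 147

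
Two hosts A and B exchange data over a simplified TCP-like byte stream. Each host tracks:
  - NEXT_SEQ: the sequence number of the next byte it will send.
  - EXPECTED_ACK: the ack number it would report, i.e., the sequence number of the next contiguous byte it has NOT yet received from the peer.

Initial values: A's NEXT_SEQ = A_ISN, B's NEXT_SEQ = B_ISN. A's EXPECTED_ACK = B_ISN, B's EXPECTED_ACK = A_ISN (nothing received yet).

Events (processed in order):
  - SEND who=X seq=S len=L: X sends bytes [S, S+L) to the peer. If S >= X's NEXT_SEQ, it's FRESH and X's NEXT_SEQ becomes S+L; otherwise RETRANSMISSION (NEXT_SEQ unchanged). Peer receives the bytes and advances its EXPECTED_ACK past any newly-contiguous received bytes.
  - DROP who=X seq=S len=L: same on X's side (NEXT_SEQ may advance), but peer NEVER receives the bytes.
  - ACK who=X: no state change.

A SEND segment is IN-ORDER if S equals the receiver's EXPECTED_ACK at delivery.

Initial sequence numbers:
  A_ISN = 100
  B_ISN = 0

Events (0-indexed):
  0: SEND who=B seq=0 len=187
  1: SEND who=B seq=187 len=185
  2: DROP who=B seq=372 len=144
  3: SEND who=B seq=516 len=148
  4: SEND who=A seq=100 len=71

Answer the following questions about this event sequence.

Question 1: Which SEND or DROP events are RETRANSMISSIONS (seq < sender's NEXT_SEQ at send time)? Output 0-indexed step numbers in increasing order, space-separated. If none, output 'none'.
Step 0: SEND seq=0 -> fresh
Step 1: SEND seq=187 -> fresh
Step 2: DROP seq=372 -> fresh
Step 3: SEND seq=516 -> fresh
Step 4: SEND seq=100 -> fresh

Answer: none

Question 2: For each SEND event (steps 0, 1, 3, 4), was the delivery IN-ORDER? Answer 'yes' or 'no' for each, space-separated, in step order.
Answer: yes yes no yes

Derivation:
Step 0: SEND seq=0 -> in-order
Step 1: SEND seq=187 -> in-order
Step 3: SEND seq=516 -> out-of-order
Step 4: SEND seq=100 -> in-order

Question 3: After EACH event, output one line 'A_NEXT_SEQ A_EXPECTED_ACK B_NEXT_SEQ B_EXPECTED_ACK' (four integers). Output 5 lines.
100 187 187 100
100 372 372 100
100 372 516 100
100 372 664 100
171 372 664 171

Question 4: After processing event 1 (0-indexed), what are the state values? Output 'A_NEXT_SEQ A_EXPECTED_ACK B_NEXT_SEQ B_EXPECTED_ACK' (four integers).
After event 0: A_seq=100 A_ack=187 B_seq=187 B_ack=100
After event 1: A_seq=100 A_ack=372 B_seq=372 B_ack=100

100 372 372 100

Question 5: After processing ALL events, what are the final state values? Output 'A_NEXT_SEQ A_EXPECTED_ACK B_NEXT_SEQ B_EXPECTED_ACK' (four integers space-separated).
After event 0: A_seq=100 A_ack=187 B_seq=187 B_ack=100
After event 1: A_seq=100 A_ack=372 B_seq=372 B_ack=100
After event 2: A_seq=100 A_ack=372 B_seq=516 B_ack=100
After event 3: A_seq=100 A_ack=372 B_seq=664 B_ack=100
After event 4: A_seq=171 A_ack=372 B_seq=664 B_ack=171

Answer: 171 372 664 171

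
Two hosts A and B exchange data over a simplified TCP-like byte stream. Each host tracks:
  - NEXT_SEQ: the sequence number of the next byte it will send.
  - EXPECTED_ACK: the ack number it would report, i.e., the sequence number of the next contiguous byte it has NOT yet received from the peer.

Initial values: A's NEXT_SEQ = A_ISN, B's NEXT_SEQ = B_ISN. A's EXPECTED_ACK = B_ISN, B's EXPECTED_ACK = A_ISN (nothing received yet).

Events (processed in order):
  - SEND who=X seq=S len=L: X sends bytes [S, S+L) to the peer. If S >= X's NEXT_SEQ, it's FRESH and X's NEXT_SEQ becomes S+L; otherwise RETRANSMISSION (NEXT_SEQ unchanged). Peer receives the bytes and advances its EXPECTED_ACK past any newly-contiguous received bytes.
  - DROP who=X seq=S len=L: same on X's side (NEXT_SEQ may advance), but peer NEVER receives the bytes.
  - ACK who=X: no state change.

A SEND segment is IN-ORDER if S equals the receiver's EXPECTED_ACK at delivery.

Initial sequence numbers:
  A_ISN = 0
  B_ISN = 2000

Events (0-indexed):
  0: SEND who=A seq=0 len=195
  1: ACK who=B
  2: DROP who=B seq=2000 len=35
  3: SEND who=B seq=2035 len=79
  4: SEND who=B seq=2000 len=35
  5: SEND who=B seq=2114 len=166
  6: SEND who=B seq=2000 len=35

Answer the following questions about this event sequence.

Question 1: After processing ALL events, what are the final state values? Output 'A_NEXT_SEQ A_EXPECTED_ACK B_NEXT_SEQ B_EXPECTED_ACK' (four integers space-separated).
Answer: 195 2280 2280 195

Derivation:
After event 0: A_seq=195 A_ack=2000 B_seq=2000 B_ack=195
After event 1: A_seq=195 A_ack=2000 B_seq=2000 B_ack=195
After event 2: A_seq=195 A_ack=2000 B_seq=2035 B_ack=195
After event 3: A_seq=195 A_ack=2000 B_seq=2114 B_ack=195
After event 4: A_seq=195 A_ack=2114 B_seq=2114 B_ack=195
After event 5: A_seq=195 A_ack=2280 B_seq=2280 B_ack=195
After event 6: A_seq=195 A_ack=2280 B_seq=2280 B_ack=195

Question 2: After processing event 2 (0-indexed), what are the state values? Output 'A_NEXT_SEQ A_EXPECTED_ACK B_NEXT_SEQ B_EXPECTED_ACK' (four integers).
After event 0: A_seq=195 A_ack=2000 B_seq=2000 B_ack=195
After event 1: A_seq=195 A_ack=2000 B_seq=2000 B_ack=195
After event 2: A_seq=195 A_ack=2000 B_seq=2035 B_ack=195

195 2000 2035 195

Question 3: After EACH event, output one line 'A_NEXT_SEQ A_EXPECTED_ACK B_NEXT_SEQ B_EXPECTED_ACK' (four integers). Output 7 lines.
195 2000 2000 195
195 2000 2000 195
195 2000 2035 195
195 2000 2114 195
195 2114 2114 195
195 2280 2280 195
195 2280 2280 195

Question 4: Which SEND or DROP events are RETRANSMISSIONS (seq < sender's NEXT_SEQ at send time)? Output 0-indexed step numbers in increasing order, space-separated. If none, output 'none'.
Answer: 4 6

Derivation:
Step 0: SEND seq=0 -> fresh
Step 2: DROP seq=2000 -> fresh
Step 3: SEND seq=2035 -> fresh
Step 4: SEND seq=2000 -> retransmit
Step 5: SEND seq=2114 -> fresh
Step 6: SEND seq=2000 -> retransmit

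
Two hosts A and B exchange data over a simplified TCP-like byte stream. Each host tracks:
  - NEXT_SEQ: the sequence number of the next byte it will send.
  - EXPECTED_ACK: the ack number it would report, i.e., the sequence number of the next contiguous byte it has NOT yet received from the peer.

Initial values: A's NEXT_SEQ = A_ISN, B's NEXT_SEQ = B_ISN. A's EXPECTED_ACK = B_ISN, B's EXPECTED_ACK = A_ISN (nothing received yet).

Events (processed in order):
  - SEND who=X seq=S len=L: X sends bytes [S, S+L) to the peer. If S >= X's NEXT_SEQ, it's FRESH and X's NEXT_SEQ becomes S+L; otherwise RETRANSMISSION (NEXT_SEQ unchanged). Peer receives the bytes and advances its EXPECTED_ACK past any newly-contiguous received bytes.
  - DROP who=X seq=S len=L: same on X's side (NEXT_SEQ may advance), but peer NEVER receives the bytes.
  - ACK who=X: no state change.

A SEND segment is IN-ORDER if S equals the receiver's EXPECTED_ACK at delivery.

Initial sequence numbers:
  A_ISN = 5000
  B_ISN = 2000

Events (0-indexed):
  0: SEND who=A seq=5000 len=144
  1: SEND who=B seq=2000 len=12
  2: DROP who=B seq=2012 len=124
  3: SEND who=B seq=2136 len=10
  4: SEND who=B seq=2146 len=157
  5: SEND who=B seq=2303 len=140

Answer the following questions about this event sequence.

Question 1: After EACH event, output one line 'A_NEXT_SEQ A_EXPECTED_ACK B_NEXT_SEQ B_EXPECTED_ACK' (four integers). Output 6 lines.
5144 2000 2000 5144
5144 2012 2012 5144
5144 2012 2136 5144
5144 2012 2146 5144
5144 2012 2303 5144
5144 2012 2443 5144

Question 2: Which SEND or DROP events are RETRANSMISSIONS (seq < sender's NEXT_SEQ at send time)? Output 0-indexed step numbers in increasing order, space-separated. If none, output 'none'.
Answer: none

Derivation:
Step 0: SEND seq=5000 -> fresh
Step 1: SEND seq=2000 -> fresh
Step 2: DROP seq=2012 -> fresh
Step 3: SEND seq=2136 -> fresh
Step 4: SEND seq=2146 -> fresh
Step 5: SEND seq=2303 -> fresh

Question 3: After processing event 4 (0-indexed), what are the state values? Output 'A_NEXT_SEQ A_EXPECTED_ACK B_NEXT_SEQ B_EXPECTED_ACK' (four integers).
After event 0: A_seq=5144 A_ack=2000 B_seq=2000 B_ack=5144
After event 1: A_seq=5144 A_ack=2012 B_seq=2012 B_ack=5144
After event 2: A_seq=5144 A_ack=2012 B_seq=2136 B_ack=5144
After event 3: A_seq=5144 A_ack=2012 B_seq=2146 B_ack=5144
After event 4: A_seq=5144 A_ack=2012 B_seq=2303 B_ack=5144

5144 2012 2303 5144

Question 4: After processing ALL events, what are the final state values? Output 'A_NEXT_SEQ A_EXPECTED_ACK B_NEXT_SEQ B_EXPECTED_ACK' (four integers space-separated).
Answer: 5144 2012 2443 5144

Derivation:
After event 0: A_seq=5144 A_ack=2000 B_seq=2000 B_ack=5144
After event 1: A_seq=5144 A_ack=2012 B_seq=2012 B_ack=5144
After event 2: A_seq=5144 A_ack=2012 B_seq=2136 B_ack=5144
After event 3: A_seq=5144 A_ack=2012 B_seq=2146 B_ack=5144
After event 4: A_seq=5144 A_ack=2012 B_seq=2303 B_ack=5144
After event 5: A_seq=5144 A_ack=2012 B_seq=2443 B_ack=5144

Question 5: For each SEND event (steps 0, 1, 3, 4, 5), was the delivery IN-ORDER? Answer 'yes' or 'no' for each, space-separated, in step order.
Step 0: SEND seq=5000 -> in-order
Step 1: SEND seq=2000 -> in-order
Step 3: SEND seq=2136 -> out-of-order
Step 4: SEND seq=2146 -> out-of-order
Step 5: SEND seq=2303 -> out-of-order

Answer: yes yes no no no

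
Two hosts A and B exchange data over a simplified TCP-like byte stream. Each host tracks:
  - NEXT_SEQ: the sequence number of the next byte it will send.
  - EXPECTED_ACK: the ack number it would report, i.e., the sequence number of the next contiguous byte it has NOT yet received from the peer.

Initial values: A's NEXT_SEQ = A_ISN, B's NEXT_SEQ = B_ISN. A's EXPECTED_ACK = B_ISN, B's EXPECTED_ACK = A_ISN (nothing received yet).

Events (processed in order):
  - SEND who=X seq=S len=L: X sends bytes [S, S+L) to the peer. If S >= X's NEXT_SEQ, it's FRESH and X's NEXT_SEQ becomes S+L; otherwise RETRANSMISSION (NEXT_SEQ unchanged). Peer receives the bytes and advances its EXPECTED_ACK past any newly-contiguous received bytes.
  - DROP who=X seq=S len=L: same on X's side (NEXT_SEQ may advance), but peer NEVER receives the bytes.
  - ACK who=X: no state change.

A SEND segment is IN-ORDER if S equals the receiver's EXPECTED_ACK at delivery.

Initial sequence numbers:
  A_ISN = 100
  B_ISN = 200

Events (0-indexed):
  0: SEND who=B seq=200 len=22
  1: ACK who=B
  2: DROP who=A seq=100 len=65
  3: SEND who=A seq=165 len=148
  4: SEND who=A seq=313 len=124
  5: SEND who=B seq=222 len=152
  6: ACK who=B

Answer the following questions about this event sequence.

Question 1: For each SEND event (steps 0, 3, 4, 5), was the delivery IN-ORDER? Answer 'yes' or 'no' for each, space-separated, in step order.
Step 0: SEND seq=200 -> in-order
Step 3: SEND seq=165 -> out-of-order
Step 4: SEND seq=313 -> out-of-order
Step 5: SEND seq=222 -> in-order

Answer: yes no no yes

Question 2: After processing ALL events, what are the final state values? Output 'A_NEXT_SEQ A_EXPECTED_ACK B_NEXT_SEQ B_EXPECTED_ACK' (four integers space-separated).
Answer: 437 374 374 100

Derivation:
After event 0: A_seq=100 A_ack=222 B_seq=222 B_ack=100
After event 1: A_seq=100 A_ack=222 B_seq=222 B_ack=100
After event 2: A_seq=165 A_ack=222 B_seq=222 B_ack=100
After event 3: A_seq=313 A_ack=222 B_seq=222 B_ack=100
After event 4: A_seq=437 A_ack=222 B_seq=222 B_ack=100
After event 5: A_seq=437 A_ack=374 B_seq=374 B_ack=100
After event 6: A_seq=437 A_ack=374 B_seq=374 B_ack=100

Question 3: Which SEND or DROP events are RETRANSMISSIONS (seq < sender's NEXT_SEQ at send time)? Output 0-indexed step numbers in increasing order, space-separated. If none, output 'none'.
Answer: none

Derivation:
Step 0: SEND seq=200 -> fresh
Step 2: DROP seq=100 -> fresh
Step 3: SEND seq=165 -> fresh
Step 4: SEND seq=313 -> fresh
Step 5: SEND seq=222 -> fresh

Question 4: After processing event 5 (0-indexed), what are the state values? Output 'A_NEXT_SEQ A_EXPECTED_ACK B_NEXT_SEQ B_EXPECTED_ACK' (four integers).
After event 0: A_seq=100 A_ack=222 B_seq=222 B_ack=100
After event 1: A_seq=100 A_ack=222 B_seq=222 B_ack=100
After event 2: A_seq=165 A_ack=222 B_seq=222 B_ack=100
After event 3: A_seq=313 A_ack=222 B_seq=222 B_ack=100
After event 4: A_seq=437 A_ack=222 B_seq=222 B_ack=100
After event 5: A_seq=437 A_ack=374 B_seq=374 B_ack=100

437 374 374 100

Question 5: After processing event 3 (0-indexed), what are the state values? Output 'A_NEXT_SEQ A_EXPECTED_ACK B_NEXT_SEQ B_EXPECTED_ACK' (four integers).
After event 0: A_seq=100 A_ack=222 B_seq=222 B_ack=100
After event 1: A_seq=100 A_ack=222 B_seq=222 B_ack=100
After event 2: A_seq=165 A_ack=222 B_seq=222 B_ack=100
After event 3: A_seq=313 A_ack=222 B_seq=222 B_ack=100

313 222 222 100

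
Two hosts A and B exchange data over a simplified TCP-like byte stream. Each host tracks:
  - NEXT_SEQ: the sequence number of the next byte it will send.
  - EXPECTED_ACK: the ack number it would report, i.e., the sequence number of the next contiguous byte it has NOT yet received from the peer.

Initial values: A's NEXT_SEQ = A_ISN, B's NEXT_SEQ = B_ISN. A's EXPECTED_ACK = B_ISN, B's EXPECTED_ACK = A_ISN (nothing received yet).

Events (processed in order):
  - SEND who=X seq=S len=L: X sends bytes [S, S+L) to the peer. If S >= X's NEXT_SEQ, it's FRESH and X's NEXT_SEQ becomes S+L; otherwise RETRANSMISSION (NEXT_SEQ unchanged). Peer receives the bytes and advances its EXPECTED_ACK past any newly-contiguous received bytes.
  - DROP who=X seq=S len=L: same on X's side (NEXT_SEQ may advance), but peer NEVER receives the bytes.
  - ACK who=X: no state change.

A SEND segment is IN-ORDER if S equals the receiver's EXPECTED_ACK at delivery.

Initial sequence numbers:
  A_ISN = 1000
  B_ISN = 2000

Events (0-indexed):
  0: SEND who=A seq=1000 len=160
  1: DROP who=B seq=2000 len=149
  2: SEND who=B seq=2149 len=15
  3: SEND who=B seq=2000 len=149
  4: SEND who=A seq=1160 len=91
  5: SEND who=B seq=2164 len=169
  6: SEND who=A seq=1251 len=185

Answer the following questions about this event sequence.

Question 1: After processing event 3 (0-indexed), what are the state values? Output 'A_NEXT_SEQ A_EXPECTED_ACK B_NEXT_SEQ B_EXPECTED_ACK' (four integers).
After event 0: A_seq=1160 A_ack=2000 B_seq=2000 B_ack=1160
After event 1: A_seq=1160 A_ack=2000 B_seq=2149 B_ack=1160
After event 2: A_seq=1160 A_ack=2000 B_seq=2164 B_ack=1160
After event 3: A_seq=1160 A_ack=2164 B_seq=2164 B_ack=1160

1160 2164 2164 1160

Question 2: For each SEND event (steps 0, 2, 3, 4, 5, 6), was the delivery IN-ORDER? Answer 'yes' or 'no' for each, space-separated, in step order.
Step 0: SEND seq=1000 -> in-order
Step 2: SEND seq=2149 -> out-of-order
Step 3: SEND seq=2000 -> in-order
Step 4: SEND seq=1160 -> in-order
Step 5: SEND seq=2164 -> in-order
Step 6: SEND seq=1251 -> in-order

Answer: yes no yes yes yes yes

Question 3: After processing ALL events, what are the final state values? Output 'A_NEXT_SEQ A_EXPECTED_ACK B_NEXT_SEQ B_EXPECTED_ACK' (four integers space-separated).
After event 0: A_seq=1160 A_ack=2000 B_seq=2000 B_ack=1160
After event 1: A_seq=1160 A_ack=2000 B_seq=2149 B_ack=1160
After event 2: A_seq=1160 A_ack=2000 B_seq=2164 B_ack=1160
After event 3: A_seq=1160 A_ack=2164 B_seq=2164 B_ack=1160
After event 4: A_seq=1251 A_ack=2164 B_seq=2164 B_ack=1251
After event 5: A_seq=1251 A_ack=2333 B_seq=2333 B_ack=1251
After event 6: A_seq=1436 A_ack=2333 B_seq=2333 B_ack=1436

Answer: 1436 2333 2333 1436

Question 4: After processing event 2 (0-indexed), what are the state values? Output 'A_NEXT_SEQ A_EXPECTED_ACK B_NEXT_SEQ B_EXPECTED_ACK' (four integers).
After event 0: A_seq=1160 A_ack=2000 B_seq=2000 B_ack=1160
After event 1: A_seq=1160 A_ack=2000 B_seq=2149 B_ack=1160
After event 2: A_seq=1160 A_ack=2000 B_seq=2164 B_ack=1160

1160 2000 2164 1160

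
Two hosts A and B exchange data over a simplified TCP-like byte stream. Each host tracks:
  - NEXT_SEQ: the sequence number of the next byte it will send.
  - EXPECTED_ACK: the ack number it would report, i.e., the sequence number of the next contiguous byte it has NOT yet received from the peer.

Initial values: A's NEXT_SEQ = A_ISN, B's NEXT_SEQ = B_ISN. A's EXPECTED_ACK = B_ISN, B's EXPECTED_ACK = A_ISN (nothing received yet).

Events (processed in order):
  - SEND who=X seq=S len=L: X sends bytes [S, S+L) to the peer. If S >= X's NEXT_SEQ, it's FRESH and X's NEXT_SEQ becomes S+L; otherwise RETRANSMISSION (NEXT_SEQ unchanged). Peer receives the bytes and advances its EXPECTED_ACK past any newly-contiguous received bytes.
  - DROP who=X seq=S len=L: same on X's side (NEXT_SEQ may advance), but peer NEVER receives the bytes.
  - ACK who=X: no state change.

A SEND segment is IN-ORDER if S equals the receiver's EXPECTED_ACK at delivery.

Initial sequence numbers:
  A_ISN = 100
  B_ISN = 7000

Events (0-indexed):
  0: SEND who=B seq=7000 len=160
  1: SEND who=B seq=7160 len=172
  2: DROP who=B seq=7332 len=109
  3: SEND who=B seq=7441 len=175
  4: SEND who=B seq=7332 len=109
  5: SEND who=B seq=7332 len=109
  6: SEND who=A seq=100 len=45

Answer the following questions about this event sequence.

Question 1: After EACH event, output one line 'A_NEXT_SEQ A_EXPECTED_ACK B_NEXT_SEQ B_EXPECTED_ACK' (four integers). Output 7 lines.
100 7160 7160 100
100 7332 7332 100
100 7332 7441 100
100 7332 7616 100
100 7616 7616 100
100 7616 7616 100
145 7616 7616 145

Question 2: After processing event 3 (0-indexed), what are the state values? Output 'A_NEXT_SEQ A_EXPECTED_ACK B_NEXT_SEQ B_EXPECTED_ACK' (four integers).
After event 0: A_seq=100 A_ack=7160 B_seq=7160 B_ack=100
After event 1: A_seq=100 A_ack=7332 B_seq=7332 B_ack=100
After event 2: A_seq=100 A_ack=7332 B_seq=7441 B_ack=100
After event 3: A_seq=100 A_ack=7332 B_seq=7616 B_ack=100

100 7332 7616 100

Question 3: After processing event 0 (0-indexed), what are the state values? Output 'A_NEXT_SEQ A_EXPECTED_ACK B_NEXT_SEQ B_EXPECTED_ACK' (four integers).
After event 0: A_seq=100 A_ack=7160 B_seq=7160 B_ack=100

100 7160 7160 100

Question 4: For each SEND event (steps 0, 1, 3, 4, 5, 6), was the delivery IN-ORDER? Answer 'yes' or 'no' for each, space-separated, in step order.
Step 0: SEND seq=7000 -> in-order
Step 1: SEND seq=7160 -> in-order
Step 3: SEND seq=7441 -> out-of-order
Step 4: SEND seq=7332 -> in-order
Step 5: SEND seq=7332 -> out-of-order
Step 6: SEND seq=100 -> in-order

Answer: yes yes no yes no yes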